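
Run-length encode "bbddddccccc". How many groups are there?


Input: bbddddccccc
Scanning for consecutive runs:
  Group 1: 'b' x 2 (positions 0-1)
  Group 2: 'd' x 4 (positions 2-5)
  Group 3: 'c' x 5 (positions 6-10)
Total groups: 3

3


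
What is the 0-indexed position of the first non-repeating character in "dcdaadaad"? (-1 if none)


Input: dcdaadaad
Character frequencies:
  'a': 4
  'c': 1
  'd': 4
Scanning left to right for freq == 1:
  Position 0 ('d'): freq=4, skip
  Position 1 ('c'): unique! => answer = 1

1


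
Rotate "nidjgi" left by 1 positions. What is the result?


Input: "nidjgi", rotate left by 1
First 1 characters: "n"
Remaining characters: "idjgi"
Concatenate remaining + first: "idjgi" + "n" = "idjgin"

idjgin


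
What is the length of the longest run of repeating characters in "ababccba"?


Input: "ababccba"
Scanning for longest run:
  Position 1 ('b'): new char, reset run to 1
  Position 2 ('a'): new char, reset run to 1
  Position 3 ('b'): new char, reset run to 1
  Position 4 ('c'): new char, reset run to 1
  Position 5 ('c'): continues run of 'c', length=2
  Position 6 ('b'): new char, reset run to 1
  Position 7 ('a'): new char, reset run to 1
Longest run: 'c' with length 2

2


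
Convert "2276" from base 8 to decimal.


Input: "2276" in base 8
Positional expansion:
  Digit '2' (value 2) x 8^3 = 1024
  Digit '2' (value 2) x 8^2 = 128
  Digit '7' (value 7) x 8^1 = 56
  Digit '6' (value 6) x 8^0 = 6
Sum = 1214

1214


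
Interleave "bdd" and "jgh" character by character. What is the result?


Interleaving "bdd" and "jgh":
  Position 0: 'b' from first, 'j' from second => "bj"
  Position 1: 'd' from first, 'g' from second => "dg"
  Position 2: 'd' from first, 'h' from second => "dh"
Result: bjdgdh

bjdgdh


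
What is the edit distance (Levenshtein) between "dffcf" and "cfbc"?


Computing edit distance: "dffcf" -> "cfbc"
DP table:
           c    f    b    c
      0    1    2    3    4
  d   1    1    2    3    4
  f   2    2    1    2    3
  f   3    3    2    2    3
  c   4    3    3    3    2
  f   5    4    3    4    3
Edit distance = dp[5][4] = 3

3


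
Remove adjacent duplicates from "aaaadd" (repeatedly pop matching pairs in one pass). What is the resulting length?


Input: aaaadd
Stack-based adjacent duplicate removal:
  Read 'a': push. Stack: a
  Read 'a': matches stack top 'a' => pop. Stack: (empty)
  Read 'a': push. Stack: a
  Read 'a': matches stack top 'a' => pop. Stack: (empty)
  Read 'd': push. Stack: d
  Read 'd': matches stack top 'd' => pop. Stack: (empty)
Final stack: "" (length 0)

0


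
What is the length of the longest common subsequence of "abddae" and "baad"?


LCS of "abddae" and "baad"
DP table:
           b    a    a    d
      0    0    0    0    0
  a   0    0    1    1    1
  b   0    1    1    1    1
  d   0    1    1    1    2
  d   0    1    1    1    2
  a   0    1    2    2    2
  e   0    1    2    2    2
LCS length = dp[6][4] = 2

2


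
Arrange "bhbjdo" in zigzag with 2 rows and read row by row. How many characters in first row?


Zigzag "bhbjdo" into 2 rows:
Placing characters:
  'b' => row 0
  'h' => row 1
  'b' => row 0
  'j' => row 1
  'd' => row 0
  'o' => row 1
Rows:
  Row 0: "bbd"
  Row 1: "hjo"
First row length: 3

3


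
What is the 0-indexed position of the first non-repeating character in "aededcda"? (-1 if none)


Input: aededcda
Character frequencies:
  'a': 2
  'c': 1
  'd': 3
  'e': 2
Scanning left to right for freq == 1:
  Position 0 ('a'): freq=2, skip
  Position 1 ('e'): freq=2, skip
  Position 2 ('d'): freq=3, skip
  Position 3 ('e'): freq=2, skip
  Position 4 ('d'): freq=3, skip
  Position 5 ('c'): unique! => answer = 5

5


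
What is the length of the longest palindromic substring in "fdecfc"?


Input: "fdecfc"
Checking substrings for palindromes:
  [3:6] "cfc" (len 3) => palindrome
Longest palindromic substring: "cfc" with length 3

3


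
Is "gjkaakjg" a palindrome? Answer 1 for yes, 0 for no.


Input: gjkaakjg
Reversed: gjkaakjg
  Compare pos 0 ('g') with pos 7 ('g'): match
  Compare pos 1 ('j') with pos 6 ('j'): match
  Compare pos 2 ('k') with pos 5 ('k'): match
  Compare pos 3 ('a') with pos 4 ('a'): match
Result: palindrome

1


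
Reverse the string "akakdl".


Input: akakdl
Reading characters right to left:
  Position 5: 'l'
  Position 4: 'd'
  Position 3: 'k'
  Position 2: 'a'
  Position 1: 'k'
  Position 0: 'a'
Reversed: ldkaka

ldkaka


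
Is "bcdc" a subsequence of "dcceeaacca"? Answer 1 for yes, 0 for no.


Check if "bcdc" is a subsequence of "dcceeaacca"
Greedy scan:
  Position 0 ('d'): no match needed
  Position 1 ('c'): no match needed
  Position 2 ('c'): no match needed
  Position 3 ('e'): no match needed
  Position 4 ('e'): no match needed
  Position 5 ('a'): no match needed
  Position 6 ('a'): no match needed
  Position 7 ('c'): no match needed
  Position 8 ('c'): no match needed
  Position 9 ('a'): no match needed
Only matched 0/4 characters => not a subsequence

0


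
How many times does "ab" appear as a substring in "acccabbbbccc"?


Searching for "ab" in "acccabbbbccc"
Scanning each position:
  Position 0: "ac" => no
  Position 1: "cc" => no
  Position 2: "cc" => no
  Position 3: "ca" => no
  Position 4: "ab" => MATCH
  Position 5: "bb" => no
  Position 6: "bb" => no
  Position 7: "bb" => no
  Position 8: "bc" => no
  Position 9: "cc" => no
  Position 10: "cc" => no
Total occurrences: 1

1


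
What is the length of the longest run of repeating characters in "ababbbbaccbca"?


Input: "ababbbbaccbca"
Scanning for longest run:
  Position 1 ('b'): new char, reset run to 1
  Position 2 ('a'): new char, reset run to 1
  Position 3 ('b'): new char, reset run to 1
  Position 4 ('b'): continues run of 'b', length=2
  Position 5 ('b'): continues run of 'b', length=3
  Position 6 ('b'): continues run of 'b', length=4
  Position 7 ('a'): new char, reset run to 1
  Position 8 ('c'): new char, reset run to 1
  Position 9 ('c'): continues run of 'c', length=2
  Position 10 ('b'): new char, reset run to 1
  Position 11 ('c'): new char, reset run to 1
  Position 12 ('a'): new char, reset run to 1
Longest run: 'b' with length 4

4


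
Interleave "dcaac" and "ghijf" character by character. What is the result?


Interleaving "dcaac" and "ghijf":
  Position 0: 'd' from first, 'g' from second => "dg"
  Position 1: 'c' from first, 'h' from second => "ch"
  Position 2: 'a' from first, 'i' from second => "ai"
  Position 3: 'a' from first, 'j' from second => "aj"
  Position 4: 'c' from first, 'f' from second => "cf"
Result: dgchaiajcf

dgchaiajcf


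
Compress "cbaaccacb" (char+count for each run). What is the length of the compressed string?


Input: cbaaccacb
Runs:
  'c' x 1 => "c1"
  'b' x 1 => "b1"
  'a' x 2 => "a2"
  'c' x 2 => "c2"
  'a' x 1 => "a1"
  'c' x 1 => "c1"
  'b' x 1 => "b1"
Compressed: "c1b1a2c2a1c1b1"
Compressed length: 14

14


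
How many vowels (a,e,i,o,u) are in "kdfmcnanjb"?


Input: kdfmcnanjb
Checking each character:
  'k' at position 0: consonant
  'd' at position 1: consonant
  'f' at position 2: consonant
  'm' at position 3: consonant
  'c' at position 4: consonant
  'n' at position 5: consonant
  'a' at position 6: vowel (running total: 1)
  'n' at position 7: consonant
  'j' at position 8: consonant
  'b' at position 9: consonant
Total vowels: 1

1


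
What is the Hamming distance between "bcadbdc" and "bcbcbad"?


Comparing "bcadbdc" and "bcbcbad" position by position:
  Position 0: 'b' vs 'b' => same
  Position 1: 'c' vs 'c' => same
  Position 2: 'a' vs 'b' => differ
  Position 3: 'd' vs 'c' => differ
  Position 4: 'b' vs 'b' => same
  Position 5: 'd' vs 'a' => differ
  Position 6: 'c' vs 'd' => differ
Total differences (Hamming distance): 4

4


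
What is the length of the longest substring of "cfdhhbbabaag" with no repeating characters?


Input: "cfdhhbbabaag"
Sliding window (track last position of each char):
  Position 0 ('c'): window [0,0] length 1 -- new best
  Position 1 ('f'): window [0,1] length 2 -- new best
  Position 2 ('d'): window [0,2] length 3 -- new best
  Position 3 ('h'): window [0,3] length 4 -- new best
  Position 4 ('h'): repeat (last at 3), move window start to 4
  Position 4 ('h'): window [4,4] length 1
  Position 5 ('b'): window [4,5] length 2
  Position 6 ('b'): repeat (last at 5), move window start to 6
  Position 6 ('b'): window [6,6] length 1
  Position 7 ('a'): window [6,7] length 2
  Position 8 ('b'): repeat (last at 6), move window start to 7
  Position 8 ('b'): window [7,8] length 2
  Position 9 ('a'): repeat (last at 7), move window start to 8
  Position 9 ('a'): window [8,9] length 2
  Position 10 ('a'): repeat (last at 9), move window start to 10
  Position 10 ('a'): window [10,10] length 1
  Position 11 ('g'): window [10,11] length 2
Longest substring with no repeats: "cfdh" with length 4

4


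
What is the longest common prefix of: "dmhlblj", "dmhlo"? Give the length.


Words: dmhlblj, dmhlo
  Position 0: all 'd' => match
  Position 1: all 'm' => match
  Position 2: all 'h' => match
  Position 3: all 'l' => match
  Position 4: ('b', 'o') => mismatch, stop
LCP = "dmhl" (length 4)

4


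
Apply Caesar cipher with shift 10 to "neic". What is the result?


Caesar cipher: shift "neic" by 10
  'n' (pos 13) + 10 = pos 23 = 'x'
  'e' (pos 4) + 10 = pos 14 = 'o'
  'i' (pos 8) + 10 = pos 18 = 's'
  'c' (pos 2) + 10 = pos 12 = 'm'
Result: xosm

xosm


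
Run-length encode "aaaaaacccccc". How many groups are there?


Input: aaaaaacccccc
Scanning for consecutive runs:
  Group 1: 'a' x 6 (positions 0-5)
  Group 2: 'c' x 6 (positions 6-11)
Total groups: 2

2


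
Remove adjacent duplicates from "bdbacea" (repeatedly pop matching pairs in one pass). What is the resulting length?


Input: bdbacea
Stack-based adjacent duplicate removal:
  Read 'b': push. Stack: b
  Read 'd': push. Stack: bd
  Read 'b': push. Stack: bdb
  Read 'a': push. Stack: bdba
  Read 'c': push. Stack: bdbac
  Read 'e': push. Stack: bdbace
  Read 'a': push. Stack: bdbacea
Final stack: "bdbacea" (length 7)

7


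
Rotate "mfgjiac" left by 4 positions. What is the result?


Input: "mfgjiac", rotate left by 4
First 4 characters: "mfgj"
Remaining characters: "iac"
Concatenate remaining + first: "iac" + "mfgj" = "iacmfgj"

iacmfgj


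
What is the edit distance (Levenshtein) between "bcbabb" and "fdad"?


Computing edit distance: "bcbabb" -> "fdad"
DP table:
           f    d    a    d
      0    1    2    3    4
  b   1    1    2    3    4
  c   2    2    2    3    4
  b   3    3    3    3    4
  a   4    4    4    3    4
  b   5    5    5    4    4
  b   6    6    6    5    5
Edit distance = dp[6][4] = 5

5


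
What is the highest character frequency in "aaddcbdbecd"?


Input: aaddcbdbecd
Character counts:
  'a': 2
  'b': 2
  'c': 2
  'd': 4
  'e': 1
Maximum frequency: 4

4


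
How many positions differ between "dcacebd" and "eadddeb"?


Comparing "dcacebd" and "eadddeb" position by position:
  Position 0: 'd' vs 'e' => DIFFER
  Position 1: 'c' vs 'a' => DIFFER
  Position 2: 'a' vs 'd' => DIFFER
  Position 3: 'c' vs 'd' => DIFFER
  Position 4: 'e' vs 'd' => DIFFER
  Position 5: 'b' vs 'e' => DIFFER
  Position 6: 'd' vs 'b' => DIFFER
Positions that differ: 7

7


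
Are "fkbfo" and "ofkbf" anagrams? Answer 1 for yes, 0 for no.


Strings: "fkbfo", "ofkbf"
Sorted first:  bffko
Sorted second: bffko
Sorted forms match => anagrams

1


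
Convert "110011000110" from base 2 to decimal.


Input: "110011000110" in base 2
Positional expansion:
  Digit '1' (value 1) x 2^11 = 2048
  Digit '1' (value 1) x 2^10 = 1024
  Digit '0' (value 0) x 2^9 = 0
  Digit '0' (value 0) x 2^8 = 0
  Digit '1' (value 1) x 2^7 = 128
  Digit '1' (value 1) x 2^6 = 64
  Digit '0' (value 0) x 2^5 = 0
  Digit '0' (value 0) x 2^4 = 0
  Digit '0' (value 0) x 2^3 = 0
  Digit '1' (value 1) x 2^2 = 4
  Digit '1' (value 1) x 2^1 = 2
  Digit '0' (value 0) x 2^0 = 0
Sum = 3270

3270


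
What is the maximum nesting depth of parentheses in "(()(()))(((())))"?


Input: "(()(()))(((())))"
Tracking depth:
  Position 0 '(': depth becomes 1
  Position 1 '(': depth becomes 2
  Position 2 ')': depth becomes 1
  Position 3 '(': depth becomes 2
  Position 4 '(': depth becomes 3
  Position 5 ')': depth becomes 2
  Position 6 ')': depth becomes 1
  Position 7 ')': depth becomes 0
  Position 8 '(': depth becomes 1
  Position 9 '(': depth becomes 2
  Position 10 '(': depth becomes 3
  Position 11 '(': depth becomes 4
  Position 12 ')': depth becomes 3
  Position 13 ')': depth becomes 2
  Position 14 ')': depth becomes 1
  Position 15 ')': depth becomes 0
Maximum depth reached: 4

4


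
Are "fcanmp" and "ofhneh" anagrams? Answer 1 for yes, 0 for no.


Strings: "fcanmp", "ofhneh"
Sorted first:  acfmnp
Sorted second: efhhno
Differ at position 0: 'a' vs 'e' => not anagrams

0


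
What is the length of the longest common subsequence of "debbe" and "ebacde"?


LCS of "debbe" and "ebacde"
DP table:
           e    b    a    c    d    e
      0    0    0    0    0    0    0
  d   0    0    0    0    0    1    1
  e   0    1    1    1    1    1    2
  b   0    1    2    2    2    2    2
  b   0    1    2    2    2    2    2
  e   0    1    2    2    2    2    3
LCS length = dp[5][6] = 3

3


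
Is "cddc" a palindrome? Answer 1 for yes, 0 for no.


Input: cddc
Reversed: cddc
  Compare pos 0 ('c') with pos 3 ('c'): match
  Compare pos 1 ('d') with pos 2 ('d'): match
Result: palindrome

1


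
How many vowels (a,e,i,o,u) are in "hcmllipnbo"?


Input: hcmllipnbo
Checking each character:
  'h' at position 0: consonant
  'c' at position 1: consonant
  'm' at position 2: consonant
  'l' at position 3: consonant
  'l' at position 4: consonant
  'i' at position 5: vowel (running total: 1)
  'p' at position 6: consonant
  'n' at position 7: consonant
  'b' at position 8: consonant
  'o' at position 9: vowel (running total: 2)
Total vowels: 2

2


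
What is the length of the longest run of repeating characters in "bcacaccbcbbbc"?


Input: "bcacaccbcbbbc"
Scanning for longest run:
  Position 1 ('c'): new char, reset run to 1
  Position 2 ('a'): new char, reset run to 1
  Position 3 ('c'): new char, reset run to 1
  Position 4 ('a'): new char, reset run to 1
  Position 5 ('c'): new char, reset run to 1
  Position 6 ('c'): continues run of 'c', length=2
  Position 7 ('b'): new char, reset run to 1
  Position 8 ('c'): new char, reset run to 1
  Position 9 ('b'): new char, reset run to 1
  Position 10 ('b'): continues run of 'b', length=2
  Position 11 ('b'): continues run of 'b', length=3
  Position 12 ('c'): new char, reset run to 1
Longest run: 'b' with length 3

3


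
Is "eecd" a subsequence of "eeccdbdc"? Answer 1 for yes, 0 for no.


Check if "eecd" is a subsequence of "eeccdbdc"
Greedy scan:
  Position 0 ('e'): matches sub[0] = 'e'
  Position 1 ('e'): matches sub[1] = 'e'
  Position 2 ('c'): matches sub[2] = 'c'
  Position 3 ('c'): no match needed
  Position 4 ('d'): matches sub[3] = 'd'
  Position 5 ('b'): no match needed
  Position 6 ('d'): no match needed
  Position 7 ('c'): no match needed
All 4 characters matched => is a subsequence

1


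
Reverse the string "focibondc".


Input: focibondc
Reading characters right to left:
  Position 8: 'c'
  Position 7: 'd'
  Position 6: 'n'
  Position 5: 'o'
  Position 4: 'b'
  Position 3: 'i'
  Position 2: 'c'
  Position 1: 'o'
  Position 0: 'f'
Reversed: cdnobicof

cdnobicof


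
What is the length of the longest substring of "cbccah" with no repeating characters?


Input: "cbccah"
Sliding window (track last position of each char):
  Position 0 ('c'): window [0,0] length 1 -- new best
  Position 1 ('b'): window [0,1] length 2 -- new best
  Position 2 ('c'): repeat (last at 0), move window start to 1
  Position 2 ('c'): window [1,2] length 2
  Position 3 ('c'): repeat (last at 2), move window start to 3
  Position 3 ('c'): window [3,3] length 1
  Position 4 ('a'): window [3,4] length 2
  Position 5 ('h'): window [3,5] length 3 -- new best
Longest substring with no repeats: "cah" with length 3

3


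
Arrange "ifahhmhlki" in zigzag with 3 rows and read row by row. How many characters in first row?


Zigzag "ifahhmhlki" into 3 rows:
Placing characters:
  'i' => row 0
  'f' => row 1
  'a' => row 2
  'h' => row 1
  'h' => row 0
  'm' => row 1
  'h' => row 2
  'l' => row 1
  'k' => row 0
  'i' => row 1
Rows:
  Row 0: "ihk"
  Row 1: "fhmli"
  Row 2: "ah"
First row length: 3

3


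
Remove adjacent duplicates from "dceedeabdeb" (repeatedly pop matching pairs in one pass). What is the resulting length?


Input: dceedeabdeb
Stack-based adjacent duplicate removal:
  Read 'd': push. Stack: d
  Read 'c': push. Stack: dc
  Read 'e': push. Stack: dce
  Read 'e': matches stack top 'e' => pop. Stack: dc
  Read 'd': push. Stack: dcd
  Read 'e': push. Stack: dcde
  Read 'a': push. Stack: dcdea
  Read 'b': push. Stack: dcdeab
  Read 'd': push. Stack: dcdeabd
  Read 'e': push. Stack: dcdeabde
  Read 'b': push. Stack: dcdeabdeb
Final stack: "dcdeabdeb" (length 9)

9


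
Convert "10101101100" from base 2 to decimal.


Input: "10101101100" in base 2
Positional expansion:
  Digit '1' (value 1) x 2^10 = 1024
  Digit '0' (value 0) x 2^9 = 0
  Digit '1' (value 1) x 2^8 = 256
  Digit '0' (value 0) x 2^7 = 0
  Digit '1' (value 1) x 2^6 = 64
  Digit '1' (value 1) x 2^5 = 32
  Digit '0' (value 0) x 2^4 = 0
  Digit '1' (value 1) x 2^3 = 8
  Digit '1' (value 1) x 2^2 = 4
  Digit '0' (value 0) x 2^1 = 0
  Digit '0' (value 0) x 2^0 = 0
Sum = 1388

1388


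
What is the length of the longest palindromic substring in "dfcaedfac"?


Input: "dfcaedfac"
Checking substrings for palindromes:
  No multi-char palindromic substrings found
Longest palindromic substring: "d" with length 1

1


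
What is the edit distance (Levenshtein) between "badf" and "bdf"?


Computing edit distance: "badf" -> "bdf"
DP table:
           b    d    f
      0    1    2    3
  b   1    0    1    2
  a   2    1    1    2
  d   3    2    1    2
  f   4    3    2    1
Edit distance = dp[4][3] = 1

1


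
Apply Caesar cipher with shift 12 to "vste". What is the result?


Caesar cipher: shift "vste" by 12
  'v' (pos 21) + 12 = pos 7 = 'h'
  's' (pos 18) + 12 = pos 4 = 'e'
  't' (pos 19) + 12 = pos 5 = 'f'
  'e' (pos 4) + 12 = pos 16 = 'q'
Result: hefq

hefq


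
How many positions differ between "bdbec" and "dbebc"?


Comparing "bdbec" and "dbebc" position by position:
  Position 0: 'b' vs 'd' => DIFFER
  Position 1: 'd' vs 'b' => DIFFER
  Position 2: 'b' vs 'e' => DIFFER
  Position 3: 'e' vs 'b' => DIFFER
  Position 4: 'c' vs 'c' => same
Positions that differ: 4

4


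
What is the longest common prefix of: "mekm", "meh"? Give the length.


Words: mekm, meh
  Position 0: all 'm' => match
  Position 1: all 'e' => match
  Position 2: ('k', 'h') => mismatch, stop
LCP = "me" (length 2)

2


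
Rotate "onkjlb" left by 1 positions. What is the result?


Input: "onkjlb", rotate left by 1
First 1 characters: "o"
Remaining characters: "nkjlb"
Concatenate remaining + first: "nkjlb" + "o" = "nkjlbo"

nkjlbo


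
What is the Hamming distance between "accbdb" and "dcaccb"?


Comparing "accbdb" and "dcaccb" position by position:
  Position 0: 'a' vs 'd' => differ
  Position 1: 'c' vs 'c' => same
  Position 2: 'c' vs 'a' => differ
  Position 3: 'b' vs 'c' => differ
  Position 4: 'd' vs 'c' => differ
  Position 5: 'b' vs 'b' => same
Total differences (Hamming distance): 4

4


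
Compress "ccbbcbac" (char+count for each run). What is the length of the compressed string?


Input: ccbbcbac
Runs:
  'c' x 2 => "c2"
  'b' x 2 => "b2"
  'c' x 1 => "c1"
  'b' x 1 => "b1"
  'a' x 1 => "a1"
  'c' x 1 => "c1"
Compressed: "c2b2c1b1a1c1"
Compressed length: 12

12


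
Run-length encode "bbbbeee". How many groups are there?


Input: bbbbeee
Scanning for consecutive runs:
  Group 1: 'b' x 4 (positions 0-3)
  Group 2: 'e' x 3 (positions 4-6)
Total groups: 2

2


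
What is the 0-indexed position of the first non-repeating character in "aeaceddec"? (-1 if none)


Input: aeaceddec
Character frequencies:
  'a': 2
  'c': 2
  'd': 2
  'e': 3
Scanning left to right for freq == 1:
  Position 0 ('a'): freq=2, skip
  Position 1 ('e'): freq=3, skip
  Position 2 ('a'): freq=2, skip
  Position 3 ('c'): freq=2, skip
  Position 4 ('e'): freq=3, skip
  Position 5 ('d'): freq=2, skip
  Position 6 ('d'): freq=2, skip
  Position 7 ('e'): freq=3, skip
  Position 8 ('c'): freq=2, skip
  No unique character found => answer = -1

-1


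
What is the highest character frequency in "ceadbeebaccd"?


Input: ceadbeebaccd
Character counts:
  'a': 2
  'b': 2
  'c': 3
  'd': 2
  'e': 3
Maximum frequency: 3

3


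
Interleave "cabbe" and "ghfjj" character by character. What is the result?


Interleaving "cabbe" and "ghfjj":
  Position 0: 'c' from first, 'g' from second => "cg"
  Position 1: 'a' from first, 'h' from second => "ah"
  Position 2: 'b' from first, 'f' from second => "bf"
  Position 3: 'b' from first, 'j' from second => "bj"
  Position 4: 'e' from first, 'j' from second => "ej"
Result: cgahbfbjej

cgahbfbjej


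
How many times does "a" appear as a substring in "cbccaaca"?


Searching for "a" in "cbccaaca"
Scanning each position:
  Position 0: "c" => no
  Position 1: "b" => no
  Position 2: "c" => no
  Position 3: "c" => no
  Position 4: "a" => MATCH
  Position 5: "a" => MATCH
  Position 6: "c" => no
  Position 7: "a" => MATCH
Total occurrences: 3

3


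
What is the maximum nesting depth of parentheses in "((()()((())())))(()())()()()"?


Input: "((()()((())())))(()())()()()"
Tracking depth:
  Position 0 '(': depth becomes 1
  Position 1 '(': depth becomes 2
  Position 2 '(': depth becomes 3
  Position 3 ')': depth becomes 2
  Position 4 '(': depth becomes 3
  Position 5 ')': depth becomes 2
  Position 6 '(': depth becomes 3
  Position 7 '(': depth becomes 4
  Position 8 '(': depth becomes 5
  Position 9 ')': depth becomes 4
  Position 10 ')': depth becomes 3
  Position 11 '(': depth becomes 4
  Position 12 ')': depth becomes 3
  Position 13 ')': depth becomes 2
  Position 14 ')': depth becomes 1
  Position 15 ')': depth becomes 0
  Position 16 '(': depth becomes 1
  Position 17 '(': depth becomes 2
  Position 18 ')': depth becomes 1
  Position 19 '(': depth becomes 2
  Position 20 ')': depth becomes 1
  Position 21 ')': depth becomes 0
  Position 22 '(': depth becomes 1
  Position 23 ')': depth becomes 0
  Position 24 '(': depth becomes 1
  Position 25 ')': depth becomes 0
  Position 26 '(': depth becomes 1
  Position 27 ')': depth becomes 0
Maximum depth reached: 5

5


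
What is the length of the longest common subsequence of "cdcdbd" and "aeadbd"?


LCS of "cdcdbd" and "aeadbd"
DP table:
           a    e    a    d    b    d
      0    0    0    0    0    0    0
  c   0    0    0    0    0    0    0
  d   0    0    0    0    1    1    1
  c   0    0    0    0    1    1    1
  d   0    0    0    0    1    1    2
  b   0    0    0    0    1    2    2
  d   0    0    0    0    1    2    3
LCS length = dp[6][6] = 3

3


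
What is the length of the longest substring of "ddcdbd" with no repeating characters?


Input: "ddcdbd"
Sliding window (track last position of each char):
  Position 0 ('d'): window [0,0] length 1 -- new best
  Position 1 ('d'): repeat (last at 0), move window start to 1
  Position 1 ('d'): window [1,1] length 1
  Position 2 ('c'): window [1,2] length 2 -- new best
  Position 3 ('d'): repeat (last at 1), move window start to 2
  Position 3 ('d'): window [2,3] length 2
  Position 4 ('b'): window [2,4] length 3 -- new best
  Position 5 ('d'): repeat (last at 3), move window start to 4
  Position 5 ('d'): window [4,5] length 2
Longest substring with no repeats: "cdb" with length 3

3


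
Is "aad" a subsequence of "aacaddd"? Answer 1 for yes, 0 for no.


Check if "aad" is a subsequence of "aacaddd"
Greedy scan:
  Position 0 ('a'): matches sub[0] = 'a'
  Position 1 ('a'): matches sub[1] = 'a'
  Position 2 ('c'): no match needed
  Position 3 ('a'): no match needed
  Position 4 ('d'): matches sub[2] = 'd'
  Position 5 ('d'): no match needed
  Position 6 ('d'): no match needed
All 3 characters matched => is a subsequence

1


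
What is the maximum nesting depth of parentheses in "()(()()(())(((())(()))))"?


Input: "()(()()(())(((())(()))))"
Tracking depth:
  Position 0 '(': depth becomes 1
  Position 1 ')': depth becomes 0
  Position 2 '(': depth becomes 1
  Position 3 '(': depth becomes 2
  Position 4 ')': depth becomes 1
  Position 5 '(': depth becomes 2
  Position 6 ')': depth becomes 1
  Position 7 '(': depth becomes 2
  Position 8 '(': depth becomes 3
  Position 9 ')': depth becomes 2
  Position 10 ')': depth becomes 1
  Position 11 '(': depth becomes 2
  Position 12 '(': depth becomes 3
  Position 13 '(': depth becomes 4
  Position 14 '(': depth becomes 5
  Position 15 ')': depth becomes 4
  Position 16 ')': depth becomes 3
  Position 17 '(': depth becomes 4
  Position 18 '(': depth becomes 5
  Position 19 ')': depth becomes 4
  Position 20 ')': depth becomes 3
  Position 21 ')': depth becomes 2
  Position 22 ')': depth becomes 1
  Position 23 ')': depth becomes 0
Maximum depth reached: 5

5


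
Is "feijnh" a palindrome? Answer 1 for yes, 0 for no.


Input: feijnh
Reversed: hnjief
  Compare pos 0 ('f') with pos 5 ('h'): MISMATCH
  Compare pos 1 ('e') with pos 4 ('n'): MISMATCH
  Compare pos 2 ('i') with pos 3 ('j'): MISMATCH
Result: not a palindrome

0


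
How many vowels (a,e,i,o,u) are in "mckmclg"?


Input: mckmclg
Checking each character:
  'm' at position 0: consonant
  'c' at position 1: consonant
  'k' at position 2: consonant
  'm' at position 3: consonant
  'c' at position 4: consonant
  'l' at position 5: consonant
  'g' at position 6: consonant
Total vowels: 0

0


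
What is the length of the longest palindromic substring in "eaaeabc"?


Input: "eaaeabc"
Checking substrings for palindromes:
  [0:4] "eaae" (len 4) => palindrome
  [2:5] "aea" (len 3) => palindrome
  [1:3] "aa" (len 2) => palindrome
Longest palindromic substring: "eaae" with length 4

4


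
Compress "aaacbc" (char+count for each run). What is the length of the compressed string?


Input: aaacbc
Runs:
  'a' x 3 => "a3"
  'c' x 1 => "c1"
  'b' x 1 => "b1"
  'c' x 1 => "c1"
Compressed: "a3c1b1c1"
Compressed length: 8

8


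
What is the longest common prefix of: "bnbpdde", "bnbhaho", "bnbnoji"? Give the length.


Words: bnbpdde, bnbhaho, bnbnoji
  Position 0: all 'b' => match
  Position 1: all 'n' => match
  Position 2: all 'b' => match
  Position 3: ('p', 'h', 'n') => mismatch, stop
LCP = "bnb" (length 3)

3


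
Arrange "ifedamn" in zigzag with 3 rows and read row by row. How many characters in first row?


Zigzag "ifedamn" into 3 rows:
Placing characters:
  'i' => row 0
  'f' => row 1
  'e' => row 2
  'd' => row 1
  'a' => row 0
  'm' => row 1
  'n' => row 2
Rows:
  Row 0: "ia"
  Row 1: "fdm"
  Row 2: "en"
First row length: 2

2


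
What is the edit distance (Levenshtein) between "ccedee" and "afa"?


Computing edit distance: "ccedee" -> "afa"
DP table:
           a    f    a
      0    1    2    3
  c   1    1    2    3
  c   2    2    2    3
  e   3    3    3    3
  d   4    4    4    4
  e   5    5    5    5
  e   6    6    6    6
Edit distance = dp[6][3] = 6

6


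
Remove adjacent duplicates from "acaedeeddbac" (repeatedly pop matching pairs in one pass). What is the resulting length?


Input: acaedeeddbac
Stack-based adjacent duplicate removal:
  Read 'a': push. Stack: a
  Read 'c': push. Stack: ac
  Read 'a': push. Stack: aca
  Read 'e': push. Stack: acae
  Read 'd': push. Stack: acaed
  Read 'e': push. Stack: acaede
  Read 'e': matches stack top 'e' => pop. Stack: acaed
  Read 'd': matches stack top 'd' => pop. Stack: acae
  Read 'd': push. Stack: acaed
  Read 'b': push. Stack: acaedb
  Read 'a': push. Stack: acaedba
  Read 'c': push. Stack: acaedbac
Final stack: "acaedbac" (length 8)

8


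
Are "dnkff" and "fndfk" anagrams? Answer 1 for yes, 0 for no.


Strings: "dnkff", "fndfk"
Sorted first:  dffkn
Sorted second: dffkn
Sorted forms match => anagrams

1


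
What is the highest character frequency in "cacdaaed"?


Input: cacdaaed
Character counts:
  'a': 3
  'c': 2
  'd': 2
  'e': 1
Maximum frequency: 3

3


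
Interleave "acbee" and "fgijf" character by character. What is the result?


Interleaving "acbee" and "fgijf":
  Position 0: 'a' from first, 'f' from second => "af"
  Position 1: 'c' from first, 'g' from second => "cg"
  Position 2: 'b' from first, 'i' from second => "bi"
  Position 3: 'e' from first, 'j' from second => "ej"
  Position 4: 'e' from first, 'f' from second => "ef"
Result: afcgbiejef

afcgbiejef


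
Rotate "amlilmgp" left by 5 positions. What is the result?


Input: "amlilmgp", rotate left by 5
First 5 characters: "amlil"
Remaining characters: "mgp"
Concatenate remaining + first: "mgp" + "amlil" = "mgpamlil"

mgpamlil


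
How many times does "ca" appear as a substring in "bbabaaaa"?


Searching for "ca" in "bbabaaaa"
Scanning each position:
  Position 0: "bb" => no
  Position 1: "ba" => no
  Position 2: "ab" => no
  Position 3: "ba" => no
  Position 4: "aa" => no
  Position 5: "aa" => no
  Position 6: "aa" => no
Total occurrences: 0

0


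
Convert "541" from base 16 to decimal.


Input: "541" in base 16
Positional expansion:
  Digit '5' (value 5) x 16^2 = 1280
  Digit '4' (value 4) x 16^1 = 64
  Digit '1' (value 1) x 16^0 = 1
Sum = 1345

1345


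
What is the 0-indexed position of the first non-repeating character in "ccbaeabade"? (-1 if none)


Input: ccbaeabade
Character frequencies:
  'a': 3
  'b': 2
  'c': 2
  'd': 1
  'e': 2
Scanning left to right for freq == 1:
  Position 0 ('c'): freq=2, skip
  Position 1 ('c'): freq=2, skip
  Position 2 ('b'): freq=2, skip
  Position 3 ('a'): freq=3, skip
  Position 4 ('e'): freq=2, skip
  Position 5 ('a'): freq=3, skip
  Position 6 ('b'): freq=2, skip
  Position 7 ('a'): freq=3, skip
  Position 8 ('d'): unique! => answer = 8

8


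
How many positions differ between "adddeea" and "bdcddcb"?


Comparing "adddeea" and "bdcddcb" position by position:
  Position 0: 'a' vs 'b' => DIFFER
  Position 1: 'd' vs 'd' => same
  Position 2: 'd' vs 'c' => DIFFER
  Position 3: 'd' vs 'd' => same
  Position 4: 'e' vs 'd' => DIFFER
  Position 5: 'e' vs 'c' => DIFFER
  Position 6: 'a' vs 'b' => DIFFER
Positions that differ: 5

5


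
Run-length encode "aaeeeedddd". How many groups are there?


Input: aaeeeedddd
Scanning for consecutive runs:
  Group 1: 'a' x 2 (positions 0-1)
  Group 2: 'e' x 4 (positions 2-5)
  Group 3: 'd' x 4 (positions 6-9)
Total groups: 3

3


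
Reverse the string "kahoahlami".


Input: kahoahlami
Reading characters right to left:
  Position 9: 'i'
  Position 8: 'm'
  Position 7: 'a'
  Position 6: 'l'
  Position 5: 'h'
  Position 4: 'a'
  Position 3: 'o'
  Position 2: 'h'
  Position 1: 'a'
  Position 0: 'k'
Reversed: imalhaohak

imalhaohak


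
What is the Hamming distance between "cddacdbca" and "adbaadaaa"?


Comparing "cddacdbca" and "adbaadaaa" position by position:
  Position 0: 'c' vs 'a' => differ
  Position 1: 'd' vs 'd' => same
  Position 2: 'd' vs 'b' => differ
  Position 3: 'a' vs 'a' => same
  Position 4: 'c' vs 'a' => differ
  Position 5: 'd' vs 'd' => same
  Position 6: 'b' vs 'a' => differ
  Position 7: 'c' vs 'a' => differ
  Position 8: 'a' vs 'a' => same
Total differences (Hamming distance): 5

5


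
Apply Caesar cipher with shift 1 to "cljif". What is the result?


Caesar cipher: shift "cljif" by 1
  'c' (pos 2) + 1 = pos 3 = 'd'
  'l' (pos 11) + 1 = pos 12 = 'm'
  'j' (pos 9) + 1 = pos 10 = 'k'
  'i' (pos 8) + 1 = pos 9 = 'j'
  'f' (pos 5) + 1 = pos 6 = 'g'
Result: dmkjg

dmkjg


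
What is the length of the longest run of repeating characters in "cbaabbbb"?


Input: "cbaabbbb"
Scanning for longest run:
  Position 1 ('b'): new char, reset run to 1
  Position 2 ('a'): new char, reset run to 1
  Position 3 ('a'): continues run of 'a', length=2
  Position 4 ('b'): new char, reset run to 1
  Position 5 ('b'): continues run of 'b', length=2
  Position 6 ('b'): continues run of 'b', length=3
  Position 7 ('b'): continues run of 'b', length=4
Longest run: 'b' with length 4

4


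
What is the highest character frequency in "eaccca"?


Input: eaccca
Character counts:
  'a': 2
  'c': 3
  'e': 1
Maximum frequency: 3

3


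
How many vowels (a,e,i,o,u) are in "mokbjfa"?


Input: mokbjfa
Checking each character:
  'm' at position 0: consonant
  'o' at position 1: vowel (running total: 1)
  'k' at position 2: consonant
  'b' at position 3: consonant
  'j' at position 4: consonant
  'f' at position 5: consonant
  'a' at position 6: vowel (running total: 2)
Total vowels: 2

2


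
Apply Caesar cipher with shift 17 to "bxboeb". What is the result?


Caesar cipher: shift "bxboeb" by 17
  'b' (pos 1) + 17 = pos 18 = 's'
  'x' (pos 23) + 17 = pos 14 = 'o'
  'b' (pos 1) + 17 = pos 18 = 's'
  'o' (pos 14) + 17 = pos 5 = 'f'
  'e' (pos 4) + 17 = pos 21 = 'v'
  'b' (pos 1) + 17 = pos 18 = 's'
Result: sosfvs

sosfvs


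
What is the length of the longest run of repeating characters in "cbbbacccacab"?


Input: "cbbbacccacab"
Scanning for longest run:
  Position 1 ('b'): new char, reset run to 1
  Position 2 ('b'): continues run of 'b', length=2
  Position 3 ('b'): continues run of 'b', length=3
  Position 4 ('a'): new char, reset run to 1
  Position 5 ('c'): new char, reset run to 1
  Position 6 ('c'): continues run of 'c', length=2
  Position 7 ('c'): continues run of 'c', length=3
  Position 8 ('a'): new char, reset run to 1
  Position 9 ('c'): new char, reset run to 1
  Position 10 ('a'): new char, reset run to 1
  Position 11 ('b'): new char, reset run to 1
Longest run: 'b' with length 3

3


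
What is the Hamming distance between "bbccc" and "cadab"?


Comparing "bbccc" and "cadab" position by position:
  Position 0: 'b' vs 'c' => differ
  Position 1: 'b' vs 'a' => differ
  Position 2: 'c' vs 'd' => differ
  Position 3: 'c' vs 'a' => differ
  Position 4: 'c' vs 'b' => differ
Total differences (Hamming distance): 5

5


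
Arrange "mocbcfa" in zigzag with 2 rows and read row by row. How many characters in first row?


Zigzag "mocbcfa" into 2 rows:
Placing characters:
  'm' => row 0
  'o' => row 1
  'c' => row 0
  'b' => row 1
  'c' => row 0
  'f' => row 1
  'a' => row 0
Rows:
  Row 0: "mcca"
  Row 1: "obf"
First row length: 4

4


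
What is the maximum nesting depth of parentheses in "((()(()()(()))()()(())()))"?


Input: "((()(()()(()))()()(())()))"
Tracking depth:
  Position 0 '(': depth becomes 1
  Position 1 '(': depth becomes 2
  Position 2 '(': depth becomes 3
  Position 3 ')': depth becomes 2
  Position 4 '(': depth becomes 3
  Position 5 '(': depth becomes 4
  Position 6 ')': depth becomes 3
  Position 7 '(': depth becomes 4
  Position 8 ')': depth becomes 3
  Position 9 '(': depth becomes 4
  Position 10 '(': depth becomes 5
  Position 11 ')': depth becomes 4
  Position 12 ')': depth becomes 3
  Position 13 ')': depth becomes 2
  Position 14 '(': depth becomes 3
  Position 15 ')': depth becomes 2
  Position 16 '(': depth becomes 3
  Position 17 ')': depth becomes 2
  Position 18 '(': depth becomes 3
  Position 19 '(': depth becomes 4
  Position 20 ')': depth becomes 3
  Position 21 ')': depth becomes 2
  Position 22 '(': depth becomes 3
  Position 23 ')': depth becomes 2
  Position 24 ')': depth becomes 1
  Position 25 ')': depth becomes 0
Maximum depth reached: 5

5


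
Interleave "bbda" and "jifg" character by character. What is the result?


Interleaving "bbda" and "jifg":
  Position 0: 'b' from first, 'j' from second => "bj"
  Position 1: 'b' from first, 'i' from second => "bi"
  Position 2: 'd' from first, 'f' from second => "df"
  Position 3: 'a' from first, 'g' from second => "ag"
Result: bjbidfag

bjbidfag


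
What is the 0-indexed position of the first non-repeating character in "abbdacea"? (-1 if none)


Input: abbdacea
Character frequencies:
  'a': 3
  'b': 2
  'c': 1
  'd': 1
  'e': 1
Scanning left to right for freq == 1:
  Position 0 ('a'): freq=3, skip
  Position 1 ('b'): freq=2, skip
  Position 2 ('b'): freq=2, skip
  Position 3 ('d'): unique! => answer = 3

3


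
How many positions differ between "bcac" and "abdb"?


Comparing "bcac" and "abdb" position by position:
  Position 0: 'b' vs 'a' => DIFFER
  Position 1: 'c' vs 'b' => DIFFER
  Position 2: 'a' vs 'd' => DIFFER
  Position 3: 'c' vs 'b' => DIFFER
Positions that differ: 4

4


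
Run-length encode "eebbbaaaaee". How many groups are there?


Input: eebbbaaaaee
Scanning for consecutive runs:
  Group 1: 'e' x 2 (positions 0-1)
  Group 2: 'b' x 3 (positions 2-4)
  Group 3: 'a' x 4 (positions 5-8)
  Group 4: 'e' x 2 (positions 9-10)
Total groups: 4

4


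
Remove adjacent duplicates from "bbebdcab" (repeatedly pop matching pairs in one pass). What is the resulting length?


Input: bbebdcab
Stack-based adjacent duplicate removal:
  Read 'b': push. Stack: b
  Read 'b': matches stack top 'b' => pop. Stack: (empty)
  Read 'e': push. Stack: e
  Read 'b': push. Stack: eb
  Read 'd': push. Stack: ebd
  Read 'c': push. Stack: ebdc
  Read 'a': push. Stack: ebdca
  Read 'b': push. Stack: ebdcab
Final stack: "ebdcab" (length 6)

6


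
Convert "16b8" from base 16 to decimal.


Input: "16b8" in base 16
Positional expansion:
  Digit '1' (value 1) x 16^3 = 4096
  Digit '6' (value 6) x 16^2 = 1536
  Digit 'b' (value 11) x 16^1 = 176
  Digit '8' (value 8) x 16^0 = 8
Sum = 5816

5816


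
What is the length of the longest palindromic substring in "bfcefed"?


Input: "bfcefed"
Checking substrings for palindromes:
  [3:6] "efe" (len 3) => palindrome
Longest palindromic substring: "efe" with length 3

3


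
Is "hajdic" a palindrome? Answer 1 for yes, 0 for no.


Input: hajdic
Reversed: cidjah
  Compare pos 0 ('h') with pos 5 ('c'): MISMATCH
  Compare pos 1 ('a') with pos 4 ('i'): MISMATCH
  Compare pos 2 ('j') with pos 3 ('d'): MISMATCH
Result: not a palindrome

0


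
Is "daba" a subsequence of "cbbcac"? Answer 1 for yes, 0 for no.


Check if "daba" is a subsequence of "cbbcac"
Greedy scan:
  Position 0 ('c'): no match needed
  Position 1 ('b'): no match needed
  Position 2 ('b'): no match needed
  Position 3 ('c'): no match needed
  Position 4 ('a'): no match needed
  Position 5 ('c'): no match needed
Only matched 0/4 characters => not a subsequence

0


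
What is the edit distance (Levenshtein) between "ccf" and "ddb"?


Computing edit distance: "ccf" -> "ddb"
DP table:
           d    d    b
      0    1    2    3
  c   1    1    2    3
  c   2    2    2    3
  f   3    3    3    3
Edit distance = dp[3][3] = 3

3


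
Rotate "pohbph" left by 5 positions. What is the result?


Input: "pohbph", rotate left by 5
First 5 characters: "pohbp"
Remaining characters: "h"
Concatenate remaining + first: "h" + "pohbp" = "hpohbp"

hpohbp


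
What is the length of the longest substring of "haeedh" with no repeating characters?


Input: "haeedh"
Sliding window (track last position of each char):
  Position 0 ('h'): window [0,0] length 1 -- new best
  Position 1 ('a'): window [0,1] length 2 -- new best
  Position 2 ('e'): window [0,2] length 3 -- new best
  Position 3 ('e'): repeat (last at 2), move window start to 3
  Position 3 ('e'): window [3,3] length 1
  Position 4 ('d'): window [3,4] length 2
  Position 5 ('h'): window [3,5] length 3
Longest substring with no repeats: "hae" with length 3

3


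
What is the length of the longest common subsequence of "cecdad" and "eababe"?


LCS of "cecdad" and "eababe"
DP table:
           e    a    b    a    b    e
      0    0    0    0    0    0    0
  c   0    0    0    0    0    0    0
  e   0    1    1    1    1    1    1
  c   0    1    1    1    1    1    1
  d   0    1    1    1    1    1    1
  a   0    1    2    2    2    2    2
  d   0    1    2    2    2    2    2
LCS length = dp[6][6] = 2

2
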